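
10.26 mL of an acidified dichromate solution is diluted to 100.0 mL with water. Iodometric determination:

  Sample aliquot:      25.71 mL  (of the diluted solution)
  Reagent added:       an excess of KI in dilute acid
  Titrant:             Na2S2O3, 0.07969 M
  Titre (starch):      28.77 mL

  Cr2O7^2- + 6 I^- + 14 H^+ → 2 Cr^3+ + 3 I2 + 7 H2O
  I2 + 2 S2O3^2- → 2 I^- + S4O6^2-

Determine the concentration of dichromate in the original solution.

0.1449 M

n(S2O3^2-) = 0.02877 × 0.07969 = 2.293 × 10^-3 mol
n(I2) = n(S2O3^2-)/2 = 1.146 × 10^-3 mol
From the 1:3 ratio, n(Cr2O7^2-) in the aliquot = 1/3 × 1.146 × 10^-3 = 3.821 × 10^-4 mol
[Cr2O7^2-]_dilute = 3.821 × 10^-4 / 0.02571 = 0.01486 mol/L
[Cr2O7^2-]_original = 0.01486 × 100.0/10.26 = 0.1449 mol/L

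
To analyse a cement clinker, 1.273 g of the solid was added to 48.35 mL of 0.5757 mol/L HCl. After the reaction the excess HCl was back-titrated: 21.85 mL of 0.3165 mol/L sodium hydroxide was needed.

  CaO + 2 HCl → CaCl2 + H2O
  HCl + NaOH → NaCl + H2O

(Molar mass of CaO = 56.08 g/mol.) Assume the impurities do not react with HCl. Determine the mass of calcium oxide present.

0.5866 g

n(HCl) added = 0.04835 × 0.5757 = 0.02784 mol
n(NaOH) used in back-titration = 0.02185 × 0.3165 = 6.916 × 10^-3 mol
n(HCl) left over = 6.916 × 10^-3 mol (1:1 ratio)
n(HCl) consumed by analyte = 0.02784 − 6.916 × 10^-3 = 0.02092 mol
From the 1:2 ratio, n(CaO) = 1/2 × 0.02092 = 0.01046 mol
mass of CaO = 0.01046 × 56.08 = 0.5866 g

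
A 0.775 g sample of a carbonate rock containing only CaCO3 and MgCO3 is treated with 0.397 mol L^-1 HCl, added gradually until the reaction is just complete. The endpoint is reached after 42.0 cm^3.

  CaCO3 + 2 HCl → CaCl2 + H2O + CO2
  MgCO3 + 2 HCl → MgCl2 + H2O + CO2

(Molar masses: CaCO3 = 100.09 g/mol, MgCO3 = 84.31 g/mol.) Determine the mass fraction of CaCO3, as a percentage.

59.0 %

n(HCl) = 0.0420 × 0.397 = 0.0167 mol
Let x = n(CaCO3), y = n(MgCO3).
Titrant: 2x + 2y = 0.0167;  mass: 100.09x + 84.31y = 0.775
Solving, x = 4.57 × 10^-3 mol, y = 3.77 × 10^-3 mol
mass of CaCO3 = 4.57 × 10^-3 × 100.09 = 0.457 g
% CaCO3 = 0.457 / 0.775 × 100 = 59.0 %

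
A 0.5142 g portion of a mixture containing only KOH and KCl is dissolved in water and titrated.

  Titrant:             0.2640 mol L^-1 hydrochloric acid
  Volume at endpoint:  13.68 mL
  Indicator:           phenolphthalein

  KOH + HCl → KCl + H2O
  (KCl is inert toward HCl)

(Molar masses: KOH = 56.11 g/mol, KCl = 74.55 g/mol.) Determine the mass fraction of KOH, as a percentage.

n(HCl) = 0.01368 × 0.2640 = 3.612 × 10^-3 mol
Let x = n(KOH), y = n(KCl).
Titrant: 1x = 3.612 × 10^-3;  mass: 56.11x + 74.55y = 0.5142
Solving, x = 3.612 × 10^-3 mol, y = 4.179 × 10^-3 mol
mass of KOH = 3.612 × 10^-3 × 56.11 = 0.2026 g
% KOH = 0.2026 / 0.5142 × 100 = 39.41 %

39.41 %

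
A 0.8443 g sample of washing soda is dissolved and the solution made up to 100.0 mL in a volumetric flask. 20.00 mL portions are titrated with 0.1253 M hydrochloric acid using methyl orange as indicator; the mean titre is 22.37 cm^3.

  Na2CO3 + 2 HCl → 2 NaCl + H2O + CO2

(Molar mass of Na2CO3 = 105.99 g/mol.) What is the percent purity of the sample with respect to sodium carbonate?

87.97 %

n(HCl) per titration = 0.02237 × 0.1253 = 2.803 × 10^-3 mol
From the 1:2 ratio, n(Na2CO3) in each aliquot = 1/2 × 2.803 × 10^-3 = 1.401 × 10^-3 mol
n(Na2CO3) in the whole flask = 1.401 × 10^-3 × 100.0/20.00 = 7.007 × 10^-3 mol
mass of Na2CO3 = 7.007 × 10^-3 × 105.99 = 0.7427 g
% Na2CO3 = 0.7427 / 0.8443 × 100 = 87.97 %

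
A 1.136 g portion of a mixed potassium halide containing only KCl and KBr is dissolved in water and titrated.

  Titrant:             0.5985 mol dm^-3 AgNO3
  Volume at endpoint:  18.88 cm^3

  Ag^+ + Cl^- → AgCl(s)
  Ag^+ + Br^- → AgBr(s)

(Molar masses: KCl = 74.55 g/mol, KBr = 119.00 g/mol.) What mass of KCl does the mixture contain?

n(AgNO3) = 0.01888 × 0.5985 = 0.01130 mol
Let x = n(KCl), y = n(KBr).
Titrant: 1x + 1y = 0.01130;  mass: 74.55x + 119.00y = 1.136
Solving, x = 4.694 × 10^-3 mol, y = 6.605 × 10^-3 mol
mass of KCl = 4.694 × 10^-3 × 74.55 = 0.3500 g

0.3500 g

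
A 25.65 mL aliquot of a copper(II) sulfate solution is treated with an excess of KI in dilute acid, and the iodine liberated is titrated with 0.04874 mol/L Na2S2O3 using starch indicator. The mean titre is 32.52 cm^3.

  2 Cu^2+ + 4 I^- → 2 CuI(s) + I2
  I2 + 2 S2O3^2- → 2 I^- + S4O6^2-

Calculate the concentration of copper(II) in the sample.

0.06179 mol/L

n(S2O3^2-) = 0.03252 × 0.04874 = 1.585 × 10^-3 mol
n(I2) = n(S2O3^2-)/2 = 7.925 × 10^-4 mol
From the 2:1 ratio, n(Cu2+) in the aliquot = 2/1 × 7.925 × 10^-4 = 1.585 × 10^-3 mol
[Cu2+] = 1.585 × 10^-3 / 0.02565 = 0.06179 mol/L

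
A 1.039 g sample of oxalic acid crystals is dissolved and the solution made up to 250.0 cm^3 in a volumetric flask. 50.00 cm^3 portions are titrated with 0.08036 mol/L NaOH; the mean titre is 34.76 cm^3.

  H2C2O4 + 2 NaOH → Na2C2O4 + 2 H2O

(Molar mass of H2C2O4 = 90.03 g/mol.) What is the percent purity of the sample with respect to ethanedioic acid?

n(NaOH) per titration = 0.03476 × 0.08036 = 2.793 × 10^-3 mol
From the 1:2 ratio, n(H2C2O4) in each aliquot = 1/2 × 2.793 × 10^-3 = 1.397 × 10^-3 mol
n(H2C2O4) in the whole flask = 1.397 × 10^-3 × 250.0/50.00 = 6.983 × 10^-3 mol
mass of H2C2O4 = 6.983 × 10^-3 × 90.03 = 0.6287 g
% H2C2O4 = 0.6287 / 1.039 × 100 = 60.51 %

60.51 %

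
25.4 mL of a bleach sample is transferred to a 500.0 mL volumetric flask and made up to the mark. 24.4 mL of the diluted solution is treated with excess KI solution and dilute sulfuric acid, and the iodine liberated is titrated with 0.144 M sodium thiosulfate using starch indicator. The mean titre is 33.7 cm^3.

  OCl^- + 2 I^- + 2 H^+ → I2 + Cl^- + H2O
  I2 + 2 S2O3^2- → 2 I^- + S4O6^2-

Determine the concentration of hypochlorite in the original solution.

n(S2O3^2-) = 0.0337 × 0.144 = 4.85 × 10^-3 mol
n(I2) = n(S2O3^2-)/2 = 2.43 × 10^-3 mol
n(OCl^-) in the aliquot = 2.43 × 10^-3 mol (1:1 ratio)
[OCl^-]_dilute = 2.43 × 10^-3 / 0.0244 = 0.0994 mol/L
[OCl^-]_original = 0.0994 × 500.0/25.4 = 1.96 mol/L

1.96 M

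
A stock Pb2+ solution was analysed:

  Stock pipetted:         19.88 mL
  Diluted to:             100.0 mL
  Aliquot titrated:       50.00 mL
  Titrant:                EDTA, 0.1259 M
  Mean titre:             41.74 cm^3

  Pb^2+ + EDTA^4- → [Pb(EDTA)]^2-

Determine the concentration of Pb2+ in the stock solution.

n(EDTA) = 0.04174 × 0.1259 = 5.255 × 10^-3 mol
n(Pb2+) in the aliquot = 5.255 × 10^-3 mol (1:1 ratio)
[Pb2+]_dilute = 5.255 × 10^-3 / 0.05000 = 0.1051 mol/L
Dilution factor = 100.0 / 19.88 = 5.030
[Pb2+]_stock = 0.1051 × 5.030 = 0.5287 mol/L

0.5287 M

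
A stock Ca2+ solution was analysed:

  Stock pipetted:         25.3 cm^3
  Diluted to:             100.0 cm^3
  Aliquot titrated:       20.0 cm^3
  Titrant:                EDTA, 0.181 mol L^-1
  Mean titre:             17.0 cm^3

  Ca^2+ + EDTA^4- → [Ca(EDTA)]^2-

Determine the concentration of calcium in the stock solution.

0.608 mol/L

n(EDTA) = 0.0170 × 0.181 = 3.08 × 10^-3 mol
n(Ca2+) in the aliquot = 3.08 × 10^-3 mol (1:1 ratio)
[Ca2+]_dilute = 3.08 × 10^-3 / 0.0200 = 0.154 mol/L
Dilution factor = 100.0 / 25.3 = 3.953
[Ca2+]_stock = 0.154 × 3.953 = 0.608 mol/L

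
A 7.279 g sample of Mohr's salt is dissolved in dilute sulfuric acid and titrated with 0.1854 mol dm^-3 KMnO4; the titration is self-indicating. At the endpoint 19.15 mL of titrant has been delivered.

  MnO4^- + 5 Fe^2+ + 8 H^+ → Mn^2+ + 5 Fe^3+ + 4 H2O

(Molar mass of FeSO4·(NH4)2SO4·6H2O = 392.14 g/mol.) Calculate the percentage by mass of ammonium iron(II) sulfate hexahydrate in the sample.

n(KMnO4) = 0.01915 L × 0.1854 mol/L = 3.550 × 10^-3 mol
From the 5:1 ratio, n(FeSO4·(NH4)2SO4·6H2O) = 5/1 × 3.550 × 10^-3 = 0.01775 mol
mass of FeSO4·(NH4)2SO4·6H2O = 0.01775 × 392.14 g/mol = 6.961 g
% FeSO4·(NH4)2SO4·6H2O = 6.961 / 7.279 × 100 = 95.64 %

95.64 %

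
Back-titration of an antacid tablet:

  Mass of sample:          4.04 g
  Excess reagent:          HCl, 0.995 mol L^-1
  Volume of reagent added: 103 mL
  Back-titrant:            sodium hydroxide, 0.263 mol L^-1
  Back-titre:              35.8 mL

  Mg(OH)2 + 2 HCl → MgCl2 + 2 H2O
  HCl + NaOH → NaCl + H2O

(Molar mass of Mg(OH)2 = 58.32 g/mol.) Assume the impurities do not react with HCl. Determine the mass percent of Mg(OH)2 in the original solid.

67.2 %

n(HCl) added = 0.103 × 0.995 = 0.102 mol
n(NaOH) used in back-titration = 0.0358 × 0.263 = 9.42 × 10^-3 mol
n(HCl) left over = 9.42 × 10^-3 mol (1:1 ratio)
n(HCl) consumed by analyte = 0.102 − 9.42 × 10^-3 = 0.0931 mol
From the 1:2 ratio, n(Mg(OH)2) = 1/2 × 0.0931 = 0.0465 mol
mass of Mg(OH)2 = 0.0465 × 58.32 = 2.71 g
% Mg(OH)2 = 2.71 / 4.04 × 100 = 67.2 %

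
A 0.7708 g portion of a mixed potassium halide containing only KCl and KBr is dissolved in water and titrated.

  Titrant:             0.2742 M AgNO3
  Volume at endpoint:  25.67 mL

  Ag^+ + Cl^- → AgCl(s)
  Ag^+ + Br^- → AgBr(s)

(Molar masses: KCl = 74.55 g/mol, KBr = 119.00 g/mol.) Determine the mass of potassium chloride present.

n(AgNO3) = 0.02567 × 0.2742 = 7.039 × 10^-3 mol
Let x = n(KCl), y = n(KBr).
Titrant: 1x + 1y = 7.039 × 10^-3;  mass: 74.55x + 119.00y = 0.7708
Solving, x = 1.503 × 10^-3 mol, y = 5.536 × 10^-3 mol
mass of KCl = 1.503 × 10^-3 × 74.55 = 0.1120 g

0.1120 g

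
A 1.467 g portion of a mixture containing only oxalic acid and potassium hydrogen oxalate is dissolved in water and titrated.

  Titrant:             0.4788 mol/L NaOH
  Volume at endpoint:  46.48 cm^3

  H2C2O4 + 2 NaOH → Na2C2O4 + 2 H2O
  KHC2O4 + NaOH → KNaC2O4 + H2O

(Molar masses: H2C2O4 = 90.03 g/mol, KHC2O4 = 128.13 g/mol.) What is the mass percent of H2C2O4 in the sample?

n(NaOH) = 0.04648 × 0.4788 = 0.02225 mol
Let x = n(H2C2O4), y = n(KHC2O4).
Titrant: 2x + 1y = 0.02225;  mass: 90.03x + 128.13y = 1.467
Solving, x = 8.329 × 10^-3 mol, y = 5.597 × 10^-3 mol
mass of H2C2O4 = 8.329 × 10^-3 × 90.03 = 0.7498 g
% H2C2O4 = 0.7498 / 1.467 × 100 = 51.11 %

51.11 %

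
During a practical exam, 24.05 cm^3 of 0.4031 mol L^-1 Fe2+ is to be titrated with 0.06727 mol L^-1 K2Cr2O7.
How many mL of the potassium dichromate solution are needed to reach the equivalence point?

Cr2O7^2- + 6 Fe^2+ + 14 H^+ → 2 Cr^3+ + 6 Fe^3+ + 7 H2O
n(Fe2+) = 0.02405 L × 0.4031 mol/L = 9.695 × 10^-3 mol
From the 1:6 stoichiometry, n(K2Cr2O7) = 1/6 × 9.695 × 10^-3 = 1.616 × 10^-3 mol
V(K2Cr2O7) = 1.616 × 10^-3 mol / 0.06727 mol/L = 0.02402 L = 24.02 mL

24.02 mL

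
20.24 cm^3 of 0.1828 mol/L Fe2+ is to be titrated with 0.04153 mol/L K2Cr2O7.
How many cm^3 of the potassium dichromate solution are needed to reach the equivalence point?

Cr2O7^2- + 6 Fe^2+ + 14 H^+ → 2 Cr^3+ + 6 Fe^3+ + 7 H2O
n(Fe2+) = 0.02024 L × 0.1828 mol/L = 3.700 × 10^-3 mol
From the 1:6 stoichiometry, n(K2Cr2O7) = 1/6 × 3.700 × 10^-3 = 6.166 × 10^-4 mol
V(K2Cr2O7) = 6.166 × 10^-4 mol / 0.04153 mol/L = 0.01485 L = 14.85 mL

14.85 mL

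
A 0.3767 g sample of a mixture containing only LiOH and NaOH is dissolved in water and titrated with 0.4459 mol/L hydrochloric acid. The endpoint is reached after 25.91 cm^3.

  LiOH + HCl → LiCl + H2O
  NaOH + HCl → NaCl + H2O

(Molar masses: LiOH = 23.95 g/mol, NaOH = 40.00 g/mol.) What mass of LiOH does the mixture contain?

0.1275 g

n(HCl) = 0.02591 × 0.4459 = 0.01155 mol
Let x = n(LiOH), y = n(NaOH).
Titrant: 1x + 1y = 0.01155;  mass: 23.95x + 40.00y = 0.3767
Solving, x = 5.323 × 10^-3 mol, y = 6.230 × 10^-3 mol
mass of LiOH = 5.323 × 10^-3 × 23.95 = 0.1275 g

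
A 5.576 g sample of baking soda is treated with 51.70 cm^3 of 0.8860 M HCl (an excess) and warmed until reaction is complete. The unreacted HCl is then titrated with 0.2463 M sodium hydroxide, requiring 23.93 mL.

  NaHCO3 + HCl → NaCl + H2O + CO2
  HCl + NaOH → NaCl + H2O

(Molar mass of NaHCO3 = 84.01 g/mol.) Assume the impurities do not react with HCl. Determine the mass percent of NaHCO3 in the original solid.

60.13 %

n(HCl) added = 0.05170 × 0.8860 = 0.04581 mol
n(NaOH) used in back-titration = 0.02393 × 0.2463 = 5.894 × 10^-3 mol
n(HCl) left over = 5.894 × 10^-3 mol (1:1 ratio)
n(HCl) consumed by analyte = 0.04581 − 5.894 × 10^-3 = 0.03991 mol
n(NaHCO3) = 0.03991 mol (1:1 ratio)
mass of NaHCO3 = 0.03991 × 84.01 = 3.353 g
% NaHCO3 = 3.353 / 5.576 × 100 = 60.13 %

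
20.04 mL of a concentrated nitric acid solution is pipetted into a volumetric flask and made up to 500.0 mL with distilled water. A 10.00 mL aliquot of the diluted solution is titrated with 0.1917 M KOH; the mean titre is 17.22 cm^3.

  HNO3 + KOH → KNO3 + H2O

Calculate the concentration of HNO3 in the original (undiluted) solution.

8.236 M

n(KOH) = 0.01722 × 0.1917 = 3.301 × 10^-3 mol
n(HNO3) in the aliquot = 3.301 × 10^-3 mol (1:1 ratio)
[HNO3]_dilute = 3.301 × 10^-3 / 0.01000 = 0.3301 mol/L
Dilution factor = 500.0 / 20.04 = 24.95
[HNO3]_stock = 0.3301 × 24.95 = 8.236 mol/L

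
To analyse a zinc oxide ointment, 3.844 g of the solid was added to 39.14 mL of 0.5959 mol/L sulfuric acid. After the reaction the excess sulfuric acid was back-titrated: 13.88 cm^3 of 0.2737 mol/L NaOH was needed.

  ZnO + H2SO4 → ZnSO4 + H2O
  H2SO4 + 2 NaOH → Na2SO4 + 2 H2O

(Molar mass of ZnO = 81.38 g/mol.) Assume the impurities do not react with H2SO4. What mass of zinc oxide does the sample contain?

n(H2SO4) added = 0.03914 × 0.5959 = 0.02332 mol
n(NaOH) used in back-titration = 0.01388 × 0.2737 = 3.799 × 10^-3 mol
From the 1:2 ratio, n(H2SO4) left over = 1/2 × 3.799 × 10^-3 = 1.899 × 10^-3 mol
n(H2SO4) consumed by analyte = 0.02332 − 1.899 × 10^-3 = 0.02142 mol
n(ZnO) = 0.02142 mol (1:1 ratio)
mass of ZnO = 0.02142 × 81.38 = 1.743 g

1.743 g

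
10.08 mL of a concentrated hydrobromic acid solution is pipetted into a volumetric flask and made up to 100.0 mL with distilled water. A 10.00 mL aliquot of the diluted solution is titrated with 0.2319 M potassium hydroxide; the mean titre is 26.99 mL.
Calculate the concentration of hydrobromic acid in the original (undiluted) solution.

HBr + KOH → KBr + H2O
n(KOH) = 0.02699 × 0.2319 = 6.259 × 10^-3 mol
n(HBr) in the aliquot = 6.259 × 10^-3 mol (1:1 ratio)
[HBr]_dilute = 6.259 × 10^-3 / 0.01000 = 0.6259 mol/L
Dilution factor = 100.0 / 10.08 = 9.921
[HBr]_stock = 0.6259 × 9.921 = 6.209 mol/L

6.209 M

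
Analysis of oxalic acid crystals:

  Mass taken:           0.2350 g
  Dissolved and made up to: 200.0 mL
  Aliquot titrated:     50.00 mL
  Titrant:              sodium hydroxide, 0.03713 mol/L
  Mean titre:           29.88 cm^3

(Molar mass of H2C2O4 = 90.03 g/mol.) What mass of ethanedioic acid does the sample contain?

0.1998 g

H2C2O4 + 2 NaOH → Na2C2O4 + 2 H2O
n(NaOH) per titration = 0.02988 × 0.03713 = 1.109 × 10^-3 mol
From the 1:2 ratio, n(H2C2O4) in each aliquot = 1/2 × 1.109 × 10^-3 = 5.547 × 10^-4 mol
n(H2C2O4) in the whole flask = 5.547 × 10^-4 × 200.0/50.00 = 2.219 × 10^-3 mol
mass of H2C2O4 = 2.219 × 10^-3 × 90.03 = 0.1998 g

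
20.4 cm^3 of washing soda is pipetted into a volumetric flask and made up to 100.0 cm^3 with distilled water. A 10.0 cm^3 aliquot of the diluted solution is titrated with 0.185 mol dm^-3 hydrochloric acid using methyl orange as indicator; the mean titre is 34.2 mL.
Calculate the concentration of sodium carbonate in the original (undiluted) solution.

Na2CO3 + 2 HCl → 2 NaCl + H2O + CO2
n(HCl) = 0.0342 × 0.185 = 6.33 × 10^-3 mol
From the 1:2 ratio, n(Na2CO3) in the aliquot = 1/2 × 6.33 × 10^-3 = 3.16 × 10^-3 mol
[Na2CO3]_dilute = 3.16 × 10^-3 / 0.0100 = 0.316 mol/L
Dilution factor = 100.0 / 20.4 = 4.902
[Na2CO3]_stock = 0.316 × 4.902 = 1.55 mol/L

1.55 mol/L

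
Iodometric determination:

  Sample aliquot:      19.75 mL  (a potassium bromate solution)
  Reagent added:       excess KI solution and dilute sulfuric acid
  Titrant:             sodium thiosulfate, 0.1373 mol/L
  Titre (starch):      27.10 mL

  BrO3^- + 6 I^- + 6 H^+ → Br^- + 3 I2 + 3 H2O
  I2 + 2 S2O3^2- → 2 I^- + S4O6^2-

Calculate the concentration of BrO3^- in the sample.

0.03140 mol/L

n(S2O3^2-) = 0.02710 × 0.1373 = 3.721 × 10^-3 mol
n(I2) = n(S2O3^2-)/2 = 1.860 × 10^-3 mol
From the 1:3 ratio, n(BrO3^-) in the aliquot = 1/3 × 1.860 × 10^-3 = 6.201 × 10^-4 mol
[BrO3^-] = 6.201 × 10^-4 / 0.01975 = 0.03140 mol/L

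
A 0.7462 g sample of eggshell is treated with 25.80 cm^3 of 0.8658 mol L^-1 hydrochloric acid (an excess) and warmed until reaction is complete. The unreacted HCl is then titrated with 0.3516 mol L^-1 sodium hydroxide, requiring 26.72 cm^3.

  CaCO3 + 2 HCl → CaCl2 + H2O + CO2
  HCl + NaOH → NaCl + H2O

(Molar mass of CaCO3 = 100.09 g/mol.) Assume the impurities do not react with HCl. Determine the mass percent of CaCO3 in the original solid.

86.80 %

n(HCl) added = 0.02580 × 0.8658 = 0.02234 mol
n(NaOH) used in back-titration = 0.02672 × 0.3516 = 9.395 × 10^-3 mol
n(HCl) left over = 9.395 × 10^-3 mol (1:1 ratio)
n(HCl) consumed by analyte = 0.02234 − 9.395 × 10^-3 = 0.01294 mol
From the 1:2 ratio, n(CaCO3) = 1/2 × 0.01294 = 6.471 × 10^-3 mol
mass of CaCO3 = 6.471 × 10^-3 × 100.09 = 0.6477 g
% CaCO3 = 0.6477 / 0.7462 × 100 = 86.80 %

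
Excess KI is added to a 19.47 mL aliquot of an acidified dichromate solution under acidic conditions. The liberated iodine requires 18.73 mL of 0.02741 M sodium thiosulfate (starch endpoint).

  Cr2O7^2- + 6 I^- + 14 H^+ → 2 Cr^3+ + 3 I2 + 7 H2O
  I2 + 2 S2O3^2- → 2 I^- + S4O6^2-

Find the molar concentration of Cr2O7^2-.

0.004395 M

n(S2O3^2-) = 0.01873 × 0.02741 = 5.134 × 10^-4 mol
n(I2) = n(S2O3^2-)/2 = 2.567 × 10^-4 mol
From the 1:3 ratio, n(Cr2O7^2-) in the aliquot = 1/3 × 2.567 × 10^-4 = 8.556 × 10^-5 mol
[Cr2O7^2-] = 8.556 × 10^-5 / 0.01947 = 0.004395 mol/L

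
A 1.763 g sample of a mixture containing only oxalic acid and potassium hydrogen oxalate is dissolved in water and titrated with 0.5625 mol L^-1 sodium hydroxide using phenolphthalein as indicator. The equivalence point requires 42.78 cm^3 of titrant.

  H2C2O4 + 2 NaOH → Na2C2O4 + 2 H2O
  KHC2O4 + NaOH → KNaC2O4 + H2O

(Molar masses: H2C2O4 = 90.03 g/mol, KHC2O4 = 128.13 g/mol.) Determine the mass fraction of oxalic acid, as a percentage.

n(NaOH) = 0.04278 × 0.5625 = 0.02406 mol
Let x = n(H2C2O4), y = n(KHC2O4).
Titrant: 2x + 1y = 0.02406;  mass: 90.03x + 128.13y = 1.763
Solving, x = 7.943 × 10^-3 mol, y = 8.179 × 10^-3 mol
mass of H2C2O4 = 7.943 × 10^-3 × 90.03 = 0.7151 g
% H2C2O4 = 0.7151 / 1.763 × 100 = 40.56 %

40.56 %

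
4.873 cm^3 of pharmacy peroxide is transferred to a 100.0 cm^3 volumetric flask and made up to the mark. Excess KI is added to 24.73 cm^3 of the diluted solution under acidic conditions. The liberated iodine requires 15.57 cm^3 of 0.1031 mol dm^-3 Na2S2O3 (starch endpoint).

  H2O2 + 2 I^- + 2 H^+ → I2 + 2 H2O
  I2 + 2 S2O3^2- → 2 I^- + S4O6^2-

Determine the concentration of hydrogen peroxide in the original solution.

n(S2O3^2-) = 0.01557 × 0.1031 = 1.605 × 10^-3 mol
n(I2) = n(S2O3^2-)/2 = 8.026 × 10^-4 mol
n(H2O2) in the aliquot = 8.026 × 10^-4 mol (1:1 ratio)
[H2O2]_dilute = 8.026 × 10^-4 / 0.02473 = 0.03246 mol/L
[H2O2]_original = 0.03246 × 100.0/4.873 = 0.6660 mol/L

0.6660 mol/L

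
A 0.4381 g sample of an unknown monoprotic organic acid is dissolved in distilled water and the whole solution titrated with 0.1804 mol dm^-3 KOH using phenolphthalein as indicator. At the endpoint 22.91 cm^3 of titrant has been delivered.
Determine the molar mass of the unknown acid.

106.0 g/mol

n(KOH) = 0.02291 L × 0.1804 mol/L = 4.133 × 10^-3 mol
n(HA) = 4.133 × 10^-3 mol (1:1 ratio)
M = m / n = 0.4381 g / 4.133 × 10^-3 mol = 106.0 g/mol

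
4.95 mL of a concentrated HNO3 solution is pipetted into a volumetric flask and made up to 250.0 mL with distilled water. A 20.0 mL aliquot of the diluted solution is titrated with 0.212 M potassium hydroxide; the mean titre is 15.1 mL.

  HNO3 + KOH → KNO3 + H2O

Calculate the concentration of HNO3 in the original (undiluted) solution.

8.08 M

n(KOH) = 0.0151 × 0.212 = 3.20 × 10^-3 mol
n(HNO3) in the aliquot = 3.20 × 10^-3 mol (1:1 ratio)
[HNO3]_dilute = 3.20 × 10^-3 / 0.0200 = 0.160 mol/L
Dilution factor = 250.0 / 4.95 = 50.51
[HNO3]_stock = 0.160 × 50.51 = 8.08 mol/L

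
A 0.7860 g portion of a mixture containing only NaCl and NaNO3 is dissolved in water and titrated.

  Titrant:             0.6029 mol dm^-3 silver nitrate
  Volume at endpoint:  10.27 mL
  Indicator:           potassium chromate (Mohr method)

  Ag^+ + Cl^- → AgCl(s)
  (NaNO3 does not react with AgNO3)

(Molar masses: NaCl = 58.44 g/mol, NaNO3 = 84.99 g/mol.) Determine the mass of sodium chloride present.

n(AgNO3) = 0.01027 × 0.6029 = 6.192 × 10^-3 mol
Let x = n(NaCl), y = n(NaNO3).
Titrant: 1x = 6.192 × 10^-3;  mass: 58.44x + 84.99y = 0.7860
Solving, x = 6.192 × 10^-3 mol, y = 4.991 × 10^-3 mol
mass of NaCl = 6.192 × 10^-3 × 58.44 = 0.3618 g

0.3618 g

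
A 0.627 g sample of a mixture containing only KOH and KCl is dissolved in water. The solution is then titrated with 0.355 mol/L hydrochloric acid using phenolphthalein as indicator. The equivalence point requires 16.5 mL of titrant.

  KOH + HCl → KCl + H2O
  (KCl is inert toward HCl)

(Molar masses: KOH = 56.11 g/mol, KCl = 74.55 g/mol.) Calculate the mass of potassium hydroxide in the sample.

0.329 g

n(HCl) = 0.0165 × 0.355 = 5.86 × 10^-3 mol
Let x = n(KOH), y = n(KCl).
Titrant: 1x = 5.86 × 10^-3;  mass: 56.11x + 74.55y = 0.627
Solving, x = 5.86 × 10^-3 mol, y = 4.00 × 10^-3 mol
mass of KOH = 5.86 × 10^-3 × 56.11 = 0.329 g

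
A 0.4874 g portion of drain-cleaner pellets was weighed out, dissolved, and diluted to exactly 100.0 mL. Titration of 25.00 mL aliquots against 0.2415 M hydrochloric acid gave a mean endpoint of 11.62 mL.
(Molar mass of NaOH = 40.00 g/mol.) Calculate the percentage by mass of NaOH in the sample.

92.12 %

NaOH + HCl → NaCl + H2O
n(HCl) per titration = 0.01162 × 0.2415 = 2.806 × 10^-3 mol
n(NaOH) in each aliquot = 2.806 × 10^-3 mol (1:1 ratio)
n(NaOH) in the whole flask = 2.806 × 10^-3 × 100.0/25.00 = 0.01122 mol
mass of NaOH = 0.01122 × 40.00 = 0.4490 g
% NaOH = 0.4490 / 0.4874 × 100 = 92.12 %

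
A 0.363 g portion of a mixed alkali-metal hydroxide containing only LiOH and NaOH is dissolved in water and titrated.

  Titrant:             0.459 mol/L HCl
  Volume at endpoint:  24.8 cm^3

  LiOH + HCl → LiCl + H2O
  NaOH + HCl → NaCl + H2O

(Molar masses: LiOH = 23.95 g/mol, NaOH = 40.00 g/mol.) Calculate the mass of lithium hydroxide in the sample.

0.138 g

n(HCl) = 0.0248 × 0.459 = 0.0114 mol
Let x = n(LiOH), y = n(NaOH).
Titrant: 1x + 1y = 0.0114;  mass: 23.95x + 40.00y = 0.363
Solving, x = 5.75 × 10^-3 mol, y = 5.63 × 10^-3 mol
mass of LiOH = 5.75 × 10^-3 × 23.95 = 0.138 g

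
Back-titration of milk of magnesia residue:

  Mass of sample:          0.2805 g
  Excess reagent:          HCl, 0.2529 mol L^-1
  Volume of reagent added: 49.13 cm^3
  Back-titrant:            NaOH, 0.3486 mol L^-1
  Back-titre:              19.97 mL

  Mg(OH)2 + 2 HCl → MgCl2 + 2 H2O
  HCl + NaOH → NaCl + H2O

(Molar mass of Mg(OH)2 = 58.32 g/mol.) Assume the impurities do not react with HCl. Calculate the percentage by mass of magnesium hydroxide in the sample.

n(HCl) added = 0.04913 × 0.2529 = 0.01242 mol
n(NaOH) used in back-titration = 0.01997 × 0.3486 = 6.962 × 10^-3 mol
n(HCl) left over = 6.962 × 10^-3 mol (1:1 ratio)
n(HCl) consumed by analyte = 0.01242 − 6.962 × 10^-3 = 5.463 × 10^-3 mol
From the 1:2 ratio, n(Mg(OH)2) = 1/2 × 5.463 × 10^-3 = 2.732 × 10^-3 mol
mass of Mg(OH)2 = 2.732 × 10^-3 × 58.32 = 0.1593 g
% Mg(OH)2 = 0.1593 / 0.2805 × 100 = 56.80 %

56.80 %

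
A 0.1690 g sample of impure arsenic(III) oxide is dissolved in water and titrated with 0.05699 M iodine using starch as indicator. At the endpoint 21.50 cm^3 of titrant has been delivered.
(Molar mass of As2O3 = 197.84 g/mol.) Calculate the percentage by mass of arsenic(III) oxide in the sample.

71.72 %

As2O3 + 2 I2 + 2 H2O → As2O5 + 4 HI
n(I2) = 0.02150 L × 0.05699 mol/L = 1.225 × 10^-3 mol
From the 1:2 ratio, n(As2O3) = 1/2 × 1.225 × 10^-3 = 6.126 × 10^-4 mol
mass of As2O3 = 6.126 × 10^-4 × 197.84 g/mol = 0.1212 g
% As2O3 = 0.1212 / 0.1690 × 100 = 71.72 %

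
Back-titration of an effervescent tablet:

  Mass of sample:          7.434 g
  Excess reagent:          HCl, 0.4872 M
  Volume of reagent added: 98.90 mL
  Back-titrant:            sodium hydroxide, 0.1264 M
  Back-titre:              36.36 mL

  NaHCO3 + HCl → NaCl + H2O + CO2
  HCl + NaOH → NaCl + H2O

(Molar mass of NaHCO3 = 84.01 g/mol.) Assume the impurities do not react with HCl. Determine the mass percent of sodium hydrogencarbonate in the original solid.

n(HCl) added = 0.09890 × 0.4872 = 0.04818 mol
n(NaOH) used in back-titration = 0.03636 × 0.1264 = 4.596 × 10^-3 mol
n(HCl) left over = 4.596 × 10^-3 mol (1:1 ratio)
n(HCl) consumed by analyte = 0.04818 − 4.596 × 10^-3 = 0.04359 mol
n(NaHCO3) = 0.04359 mol (1:1 ratio)
mass of NaHCO3 = 0.04359 × 84.01 = 3.662 g
% NaHCO3 = 3.662 / 7.434 × 100 = 49.26 %

49.26 %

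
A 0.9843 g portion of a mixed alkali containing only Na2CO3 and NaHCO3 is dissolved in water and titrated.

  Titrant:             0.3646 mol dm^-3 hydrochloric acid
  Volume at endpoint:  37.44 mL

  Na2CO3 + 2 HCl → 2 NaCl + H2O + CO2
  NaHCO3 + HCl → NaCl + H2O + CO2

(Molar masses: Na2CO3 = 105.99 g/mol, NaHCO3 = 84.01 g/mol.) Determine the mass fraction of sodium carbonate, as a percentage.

28.21 %

n(HCl) = 0.03744 × 0.3646 = 0.01365 mol
Let x = n(Na2CO3), y = n(NaHCO3).
Titrant: 2x + 1y = 0.01365;  mass: 105.99x + 84.01y = 0.9843
Solving, x = 2.620 × 10^-3 mol, y = 8.412 × 10^-3 mol
mass of Na2CO3 = 2.620 × 10^-3 × 105.99 = 0.2776 g
% Na2CO3 = 0.2776 / 0.9843 × 100 = 28.21 %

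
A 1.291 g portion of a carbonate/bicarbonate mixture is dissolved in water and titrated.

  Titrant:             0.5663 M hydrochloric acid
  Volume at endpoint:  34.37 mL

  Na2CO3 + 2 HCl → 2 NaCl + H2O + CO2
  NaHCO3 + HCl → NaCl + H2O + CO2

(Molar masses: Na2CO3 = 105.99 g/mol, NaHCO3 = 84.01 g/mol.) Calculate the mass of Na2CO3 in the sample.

0.5880 g

n(HCl) = 0.03437 × 0.5663 = 0.01946 mol
Let x = n(Na2CO3), y = n(NaHCO3).
Titrant: 2x + 1y = 0.01946;  mass: 105.99x + 84.01y = 1.291
Solving, x = 5.548 × 10^-3 mol, y = 8.368 × 10^-3 mol
mass of Na2CO3 = 5.548 × 10^-3 × 105.99 = 0.5880 g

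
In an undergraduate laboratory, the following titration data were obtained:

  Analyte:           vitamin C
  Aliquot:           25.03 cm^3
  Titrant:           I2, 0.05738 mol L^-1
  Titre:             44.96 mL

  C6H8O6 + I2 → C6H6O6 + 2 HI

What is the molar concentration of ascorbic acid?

n(I2) = 0.04496 L × 0.05738 mol/L = 2.580 × 10^-3 mol
n(C6H8O6) = 2.580 × 10^-3 mol (1:1 mole ratio)
[C6H8O6] = 2.580 × 10^-3 mol / 0.02503 L = 0.1031 mol/L

0.1031 mol/L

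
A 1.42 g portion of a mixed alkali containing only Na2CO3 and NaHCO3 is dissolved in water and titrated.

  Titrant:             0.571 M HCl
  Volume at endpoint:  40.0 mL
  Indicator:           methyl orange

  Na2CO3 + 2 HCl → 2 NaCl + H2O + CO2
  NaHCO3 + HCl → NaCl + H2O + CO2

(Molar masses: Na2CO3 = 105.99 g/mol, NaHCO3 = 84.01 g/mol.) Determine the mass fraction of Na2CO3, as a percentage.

60.0 %

n(HCl) = 0.0400 × 0.571 = 0.0228 mol
Let x = n(Na2CO3), y = n(NaHCO3).
Titrant: 2x + 1y = 0.0228;  mass: 105.99x + 84.01y = 1.42
Solving, x = 8.04 × 10^-3 mol, y = 6.76 × 10^-3 mol
mass of Na2CO3 = 8.04 × 10^-3 × 105.99 = 0.852 g
% Na2CO3 = 0.852 / 1.42 × 100 = 60.0 %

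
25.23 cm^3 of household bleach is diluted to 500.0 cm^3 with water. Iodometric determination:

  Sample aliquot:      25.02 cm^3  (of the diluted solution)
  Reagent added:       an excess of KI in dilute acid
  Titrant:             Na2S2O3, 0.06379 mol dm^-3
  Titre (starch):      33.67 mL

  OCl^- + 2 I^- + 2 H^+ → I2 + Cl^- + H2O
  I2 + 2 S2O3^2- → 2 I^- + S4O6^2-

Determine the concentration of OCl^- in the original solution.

0.8506 mol/L

n(S2O3^2-) = 0.03367 × 0.06379 = 2.148 × 10^-3 mol
n(I2) = n(S2O3^2-)/2 = 1.074 × 10^-3 mol
n(OCl^-) in the aliquot = 1.074 × 10^-3 mol (1:1 ratio)
[OCl^-]_dilute = 1.074 × 10^-3 / 0.02502 = 0.04292 mol/L
[OCl^-]_original = 0.04292 × 500.0/25.23 = 0.8506 mol/L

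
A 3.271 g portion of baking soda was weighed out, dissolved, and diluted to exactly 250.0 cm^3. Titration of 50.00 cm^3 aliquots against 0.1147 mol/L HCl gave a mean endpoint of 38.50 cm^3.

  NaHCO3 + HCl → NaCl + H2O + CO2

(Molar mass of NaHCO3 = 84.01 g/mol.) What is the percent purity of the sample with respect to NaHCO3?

n(HCl) per titration = 0.03850 × 0.1147 = 4.416 × 10^-3 mol
n(NaHCO3) in each aliquot = 4.416 × 10^-3 mol (1:1 ratio)
n(NaHCO3) in the whole flask = 4.416 × 10^-3 × 250.0/50.00 = 0.02208 mol
mass of NaHCO3 = 0.02208 × 84.01 = 1.855 g
% NaHCO3 = 1.855 / 3.271 × 100 = 56.71 %

56.71 %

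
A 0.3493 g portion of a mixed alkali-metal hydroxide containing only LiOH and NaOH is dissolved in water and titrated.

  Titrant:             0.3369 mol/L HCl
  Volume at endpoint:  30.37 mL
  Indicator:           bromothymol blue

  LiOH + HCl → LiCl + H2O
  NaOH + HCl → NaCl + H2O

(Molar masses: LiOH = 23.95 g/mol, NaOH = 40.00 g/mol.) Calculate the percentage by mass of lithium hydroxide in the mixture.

n(HCl) = 0.03037 × 0.3369 = 0.01023 mol
Let x = n(LiOH), y = n(NaOH).
Titrant: 1x + 1y = 0.01023;  mass: 23.95x + 40.00y = 0.3493
Solving, x = 3.736 × 10^-3 mol, y = 6.495 × 10^-3 mol
mass of LiOH = 3.736 × 10^-3 × 23.95 = 0.08948 g
% LiOH = 0.08948 / 0.3493 × 100 = 25.62 %

25.62 %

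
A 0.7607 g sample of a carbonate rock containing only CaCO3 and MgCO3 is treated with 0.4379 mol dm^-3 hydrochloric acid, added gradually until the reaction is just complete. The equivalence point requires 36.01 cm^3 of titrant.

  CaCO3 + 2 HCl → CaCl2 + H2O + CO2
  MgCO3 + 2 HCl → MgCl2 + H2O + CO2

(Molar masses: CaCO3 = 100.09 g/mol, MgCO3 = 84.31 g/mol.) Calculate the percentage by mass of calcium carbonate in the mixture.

80.02 %

n(HCl) = 0.03601 × 0.4379 = 0.01577 mol
Let x = n(CaCO3), y = n(MgCO3).
Titrant: 2x + 2y = 0.01577;  mass: 100.09x + 84.31y = 0.7607
Solving, x = 6.082 × 10^-3 mol, y = 1.803 × 10^-3 mol
mass of CaCO3 = 6.082 × 10^-3 × 100.09 = 0.6087 g
% CaCO3 = 0.6087 / 0.7607 × 100 = 80.02 %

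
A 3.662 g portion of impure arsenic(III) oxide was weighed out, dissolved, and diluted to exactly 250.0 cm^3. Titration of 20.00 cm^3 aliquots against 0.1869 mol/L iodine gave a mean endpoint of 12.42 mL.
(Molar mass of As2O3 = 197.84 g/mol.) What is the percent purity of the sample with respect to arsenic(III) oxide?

78.38 %

As2O3 + 2 I2 + 2 H2O → As2O5 + 4 HI
n(I2) per titration = 0.01242 × 0.1869 = 2.321 × 10^-3 mol
From the 1:2 ratio, n(As2O3) in each aliquot = 1/2 × 2.321 × 10^-3 = 1.161 × 10^-3 mol
n(As2O3) in the whole flask = 1.161 × 10^-3 × 250.0/20.00 = 0.01451 mol
mass of As2O3 = 0.01451 × 197.84 = 2.870 g
% As2O3 = 2.870 / 3.662 × 100 = 78.38 %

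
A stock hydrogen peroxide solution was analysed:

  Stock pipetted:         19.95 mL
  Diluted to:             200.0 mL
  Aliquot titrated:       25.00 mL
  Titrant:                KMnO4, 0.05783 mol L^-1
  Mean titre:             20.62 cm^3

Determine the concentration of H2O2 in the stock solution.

2 MnO4^- + 5 H2O2 + 6 H^+ → 2 Mn^2+ + 5 O2 + 8 H2O
n(KMnO4) = 0.02062 × 0.05783 = 1.192 × 10^-3 mol
From the 5:2 ratio, n(H2O2) in the aliquot = 5/2 × 1.192 × 10^-3 = 2.981 × 10^-3 mol
[H2O2]_dilute = 2.981 × 10^-3 / 0.02500 = 0.1192 mol/L
Dilution factor = 200.0 / 19.95 = 10.03
[H2O2]_stock = 0.1192 × 10.03 = 1.195 mol/L

1.195 mol/L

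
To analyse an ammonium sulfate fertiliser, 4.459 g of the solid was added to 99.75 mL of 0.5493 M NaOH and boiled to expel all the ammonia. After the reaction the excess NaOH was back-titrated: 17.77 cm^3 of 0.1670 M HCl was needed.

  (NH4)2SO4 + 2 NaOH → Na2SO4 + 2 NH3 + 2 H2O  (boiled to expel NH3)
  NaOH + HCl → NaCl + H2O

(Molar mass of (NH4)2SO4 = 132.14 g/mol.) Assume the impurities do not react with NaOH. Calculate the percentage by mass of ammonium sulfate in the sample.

76.79 %

n(NaOH) added = 0.09975 × 0.5493 = 0.05479 mol
n(HCl) used in back-titration = 0.01777 × 0.1670 = 2.968 × 10^-3 mol
n(NaOH) left over = 2.968 × 10^-3 mol (1:1 ratio)
n(NaOH) consumed by analyte = 0.05479 − 2.968 × 10^-3 = 0.05183 mol
From the 1:2 ratio, n((NH4)2SO4) = 1/2 × 0.05183 = 0.02591 mol
mass of (NH4)2SO4 = 0.02591 × 132.14 = 3.424 g
% (NH4)2SO4 = 3.424 / 4.459 × 100 = 76.79 %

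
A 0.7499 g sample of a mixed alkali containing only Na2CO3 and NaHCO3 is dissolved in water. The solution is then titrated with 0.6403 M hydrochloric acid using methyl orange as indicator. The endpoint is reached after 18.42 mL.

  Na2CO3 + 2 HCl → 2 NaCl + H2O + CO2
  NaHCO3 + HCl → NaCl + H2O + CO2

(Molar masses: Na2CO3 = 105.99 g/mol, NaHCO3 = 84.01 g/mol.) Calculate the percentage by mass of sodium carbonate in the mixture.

n(HCl) = 0.01842 × 0.6403 = 0.01179 mol
Let x = n(Na2CO3), y = n(NaHCO3).
Titrant: 2x + 1y = 0.01179;  mass: 105.99x + 84.01y = 0.7499
Solving, x = 3.884 × 10^-3 mol, y = 4.026 × 10^-3 mol
mass of Na2CO3 = 3.884 × 10^-3 × 105.99 = 0.4117 g
% Na2CO3 = 0.4117 / 0.7499 × 100 = 54.90 %

54.90 %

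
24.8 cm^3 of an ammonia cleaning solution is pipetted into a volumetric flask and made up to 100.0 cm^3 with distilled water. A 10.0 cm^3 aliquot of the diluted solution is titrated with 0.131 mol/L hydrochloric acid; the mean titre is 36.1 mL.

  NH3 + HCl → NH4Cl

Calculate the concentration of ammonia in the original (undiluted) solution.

n(HCl) = 0.0361 × 0.131 = 4.73 × 10^-3 mol
n(NH3) in the aliquot = 4.73 × 10^-3 mol (1:1 ratio)
[NH3]_dilute = 4.73 × 10^-3 / 0.0100 = 0.473 mol/L
Dilution factor = 100.0 / 24.8 = 4.032
[NH3]_stock = 0.473 × 4.032 = 1.91 mol/L

1.91 mol/L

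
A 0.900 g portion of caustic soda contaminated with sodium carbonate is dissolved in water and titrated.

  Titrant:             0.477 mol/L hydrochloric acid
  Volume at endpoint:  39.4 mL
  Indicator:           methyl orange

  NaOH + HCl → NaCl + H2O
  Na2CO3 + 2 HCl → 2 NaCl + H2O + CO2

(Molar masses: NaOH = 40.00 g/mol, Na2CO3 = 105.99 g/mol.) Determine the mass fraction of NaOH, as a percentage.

n(HCl) = 0.0394 × 0.477 = 0.0188 mol
Let x = n(NaOH), y = n(Na2CO3).
Titrant: 1x + 2y = 0.0188;  mass: 40.00x + 105.99y = 0.900
Solving, x = 7.39 × 10^-3 mol, y = 5.70 × 10^-3 mol
mass of NaOH = 7.39 × 10^-3 × 40.00 = 0.295 g
% NaOH = 0.295 / 0.900 × 100 = 32.8 %

32.8 %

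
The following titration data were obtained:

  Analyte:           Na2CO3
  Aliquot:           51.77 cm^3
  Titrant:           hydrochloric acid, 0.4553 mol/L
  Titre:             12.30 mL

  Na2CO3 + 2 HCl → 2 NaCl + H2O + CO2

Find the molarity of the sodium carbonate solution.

0.05409 mol/L

n(HCl) = 0.01230 L × 0.4553 mol/L = 5.600 × 10^-3 mol
From the 1:2 mole ratio, n(Na2CO3) = 1/2 × 5.600 × 10^-3 = 2.800 × 10^-3 mol
[Na2CO3] = 2.800 × 10^-3 mol / 0.05177 L = 0.05409 mol/L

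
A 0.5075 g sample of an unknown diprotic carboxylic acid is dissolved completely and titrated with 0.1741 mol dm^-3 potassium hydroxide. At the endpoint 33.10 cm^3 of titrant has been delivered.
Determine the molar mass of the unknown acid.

n(KOH) = 0.03310 L × 0.1741 mol/L = 5.763 × 10^-3 mol
From the 1:2 ratio, n(H2A) = 1/2 × 5.763 × 10^-3 = 2.881 × 10^-3 mol
M = m / n = 0.5075 g / 2.881 × 10^-3 mol = 176.1 g/mol

176.1 g/mol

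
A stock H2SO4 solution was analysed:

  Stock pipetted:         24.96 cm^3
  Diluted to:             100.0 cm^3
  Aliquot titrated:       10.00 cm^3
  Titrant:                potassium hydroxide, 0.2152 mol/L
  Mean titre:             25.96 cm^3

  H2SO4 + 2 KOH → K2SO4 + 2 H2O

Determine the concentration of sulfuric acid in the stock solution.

n(KOH) = 0.02596 × 0.2152 = 5.587 × 10^-3 mol
From the 1:2 ratio, n(H2SO4) in the aliquot = 1/2 × 5.587 × 10^-3 = 2.793 × 10^-3 mol
[H2SO4]_dilute = 2.793 × 10^-3 / 0.01000 = 0.2793 mol/L
Dilution factor = 100.0 / 24.96 = 4.006
[H2SO4]_stock = 0.2793 × 4.006 = 1.119 mol/L

1.119 mol/L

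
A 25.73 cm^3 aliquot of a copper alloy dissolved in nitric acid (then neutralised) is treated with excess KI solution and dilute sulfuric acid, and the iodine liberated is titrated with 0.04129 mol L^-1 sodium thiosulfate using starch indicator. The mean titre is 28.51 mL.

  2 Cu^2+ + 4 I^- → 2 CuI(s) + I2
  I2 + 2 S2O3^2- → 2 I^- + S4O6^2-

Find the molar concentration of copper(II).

0.04575 mol/L

n(S2O3^2-) = 0.02851 × 0.04129 = 1.177 × 10^-3 mol
n(I2) = n(S2O3^2-)/2 = 5.886 × 10^-4 mol
From the 2:1 ratio, n(Cu2+) in the aliquot = 2/1 × 5.886 × 10^-4 = 1.177 × 10^-3 mol
[Cu2+] = 1.177 × 10^-3 / 0.02573 = 0.04575 mol/L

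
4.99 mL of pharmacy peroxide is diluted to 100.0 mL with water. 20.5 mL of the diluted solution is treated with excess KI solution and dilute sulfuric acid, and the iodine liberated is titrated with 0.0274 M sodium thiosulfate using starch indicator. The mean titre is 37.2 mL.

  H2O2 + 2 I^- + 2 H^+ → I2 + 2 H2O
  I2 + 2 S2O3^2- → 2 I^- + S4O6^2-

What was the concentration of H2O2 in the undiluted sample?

n(S2O3^2-) = 0.0372 × 0.0274 = 1.02 × 10^-3 mol
n(I2) = n(S2O3^2-)/2 = 5.10 × 10^-4 mol
n(H2O2) in the aliquot = 5.10 × 10^-4 mol (1:1 ratio)
[H2O2]_dilute = 5.10 × 10^-4 / 0.0205 = 0.0249 mol/L
[H2O2]_original = 0.0249 × 100.0/4.99 = 0.498 mol/L

0.498 M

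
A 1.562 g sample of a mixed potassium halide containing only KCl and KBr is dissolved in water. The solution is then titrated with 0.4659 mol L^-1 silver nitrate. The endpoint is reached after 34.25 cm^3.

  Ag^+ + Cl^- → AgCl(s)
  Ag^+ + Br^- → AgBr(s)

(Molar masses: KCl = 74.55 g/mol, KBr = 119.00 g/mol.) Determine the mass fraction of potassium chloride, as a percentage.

n(AgNO3) = 0.03425 × 0.4659 = 0.01596 mol
Let x = n(KCl), y = n(KBr).
Titrant: 1x + 1y = 0.01596;  mass: 74.55x + 119.00y = 1.562
Solving, x = 7.579 × 10^-3 mol, y = 8.378 × 10^-3 mol
mass of KCl = 7.579 × 10^-3 × 74.55 = 0.5650 g
% KCl = 0.5650 / 1.562 × 100 = 36.17 %

36.17 %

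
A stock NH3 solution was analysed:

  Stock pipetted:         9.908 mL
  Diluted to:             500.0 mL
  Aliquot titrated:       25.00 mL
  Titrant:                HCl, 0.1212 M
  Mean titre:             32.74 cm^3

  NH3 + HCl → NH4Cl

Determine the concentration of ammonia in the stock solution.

8.010 M

n(HCl) = 0.03274 × 0.1212 = 3.968 × 10^-3 mol
n(NH3) in the aliquot = 3.968 × 10^-3 mol (1:1 ratio)
[NH3]_dilute = 3.968 × 10^-3 / 0.02500 = 0.1587 mol/L
Dilution factor = 500.0 / 9.908 = 50.46
[NH3]_stock = 0.1587 × 50.46 = 8.010 mol/L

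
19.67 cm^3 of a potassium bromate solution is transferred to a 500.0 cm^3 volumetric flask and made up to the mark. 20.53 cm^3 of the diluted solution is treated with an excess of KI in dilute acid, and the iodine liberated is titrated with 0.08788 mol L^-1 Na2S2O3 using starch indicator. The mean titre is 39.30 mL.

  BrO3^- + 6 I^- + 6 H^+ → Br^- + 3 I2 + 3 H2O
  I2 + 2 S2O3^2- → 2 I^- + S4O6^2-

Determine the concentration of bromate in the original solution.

n(S2O3^2-) = 0.03930 × 0.08788 = 3.454 × 10^-3 mol
n(I2) = n(S2O3^2-)/2 = 1.727 × 10^-3 mol
From the 1:3 ratio, n(BrO3^-) in the aliquot = 1/3 × 1.727 × 10^-3 = 5.756 × 10^-4 mol
[BrO3^-]_dilute = 5.756 × 10^-4 / 0.02053 = 0.02804 mol/L
[BrO3^-]_original = 0.02804 × 500.0/19.67 = 0.7127 mol/L

0.7127 mol/L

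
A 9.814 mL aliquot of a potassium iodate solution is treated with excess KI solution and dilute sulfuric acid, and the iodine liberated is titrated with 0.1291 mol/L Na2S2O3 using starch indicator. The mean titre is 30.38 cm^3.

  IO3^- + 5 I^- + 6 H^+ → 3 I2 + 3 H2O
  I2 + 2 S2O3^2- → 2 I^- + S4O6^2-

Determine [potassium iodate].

0.06661 mol/L

n(S2O3^2-) = 0.03038 × 0.1291 = 3.922 × 10^-3 mol
n(I2) = n(S2O3^2-)/2 = 1.961 × 10^-3 mol
From the 1:3 ratio, n(IO3^-) in the aliquot = 1/3 × 1.961 × 10^-3 = 6.537 × 10^-4 mol
[IO3^-] = 6.537 × 10^-4 / 0.009814 = 0.06661 mol/L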